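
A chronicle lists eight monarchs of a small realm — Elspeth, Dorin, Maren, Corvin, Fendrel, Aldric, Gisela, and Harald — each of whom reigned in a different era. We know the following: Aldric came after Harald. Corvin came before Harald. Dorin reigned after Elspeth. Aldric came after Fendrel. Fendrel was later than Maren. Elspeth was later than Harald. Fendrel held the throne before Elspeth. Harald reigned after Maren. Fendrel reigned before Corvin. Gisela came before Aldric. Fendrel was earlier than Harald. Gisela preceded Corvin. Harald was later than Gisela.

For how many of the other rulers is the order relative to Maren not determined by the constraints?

Forced after Maren: Aldric, Corvin, Dorin, Elspeth, Fendrel, and Harald.
That leaves Gisela with no forced order relative to Maren — 1.

1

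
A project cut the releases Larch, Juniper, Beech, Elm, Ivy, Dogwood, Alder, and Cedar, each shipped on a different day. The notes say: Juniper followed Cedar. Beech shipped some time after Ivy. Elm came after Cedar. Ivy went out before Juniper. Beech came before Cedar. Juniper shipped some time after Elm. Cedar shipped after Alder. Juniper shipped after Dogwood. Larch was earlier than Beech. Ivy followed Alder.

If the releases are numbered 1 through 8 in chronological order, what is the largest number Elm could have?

Elm must come before Juniper — 1 release forced after it.
Everything else can be placed before Elm in some valid order, so Elm can sit as late as position 8 − 1 = 7.

7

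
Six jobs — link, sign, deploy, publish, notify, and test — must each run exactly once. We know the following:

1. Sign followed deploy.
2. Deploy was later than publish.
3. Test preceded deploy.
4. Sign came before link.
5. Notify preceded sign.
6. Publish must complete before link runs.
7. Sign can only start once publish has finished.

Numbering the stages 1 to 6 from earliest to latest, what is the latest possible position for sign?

Sign must come before link — 1 stage forced after it.
Everything else can be placed before sign in some valid order, so sign can sit as late as position 6 − 1 = 5.

5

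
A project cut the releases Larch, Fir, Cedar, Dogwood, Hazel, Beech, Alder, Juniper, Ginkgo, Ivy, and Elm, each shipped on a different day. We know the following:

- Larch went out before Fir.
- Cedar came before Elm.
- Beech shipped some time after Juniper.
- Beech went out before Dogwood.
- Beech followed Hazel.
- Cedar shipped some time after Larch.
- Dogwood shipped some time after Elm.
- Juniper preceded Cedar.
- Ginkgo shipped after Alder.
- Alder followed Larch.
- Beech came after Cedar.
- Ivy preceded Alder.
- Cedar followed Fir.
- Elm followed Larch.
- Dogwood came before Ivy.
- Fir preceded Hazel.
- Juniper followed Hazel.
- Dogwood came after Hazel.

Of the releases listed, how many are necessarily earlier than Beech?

5

Directly stated before Beech: Cedar, Hazel, and Juniper.
Fir reaches Beech via Fir → Cedar → Beech.
Larch reaches Beech via Larch → Cedar → Beech.
No chain forces Dogwood (or any of the others) ahead of Beech.
That's Cedar, Fir, Hazel, Juniper, and Larch — 5 in all.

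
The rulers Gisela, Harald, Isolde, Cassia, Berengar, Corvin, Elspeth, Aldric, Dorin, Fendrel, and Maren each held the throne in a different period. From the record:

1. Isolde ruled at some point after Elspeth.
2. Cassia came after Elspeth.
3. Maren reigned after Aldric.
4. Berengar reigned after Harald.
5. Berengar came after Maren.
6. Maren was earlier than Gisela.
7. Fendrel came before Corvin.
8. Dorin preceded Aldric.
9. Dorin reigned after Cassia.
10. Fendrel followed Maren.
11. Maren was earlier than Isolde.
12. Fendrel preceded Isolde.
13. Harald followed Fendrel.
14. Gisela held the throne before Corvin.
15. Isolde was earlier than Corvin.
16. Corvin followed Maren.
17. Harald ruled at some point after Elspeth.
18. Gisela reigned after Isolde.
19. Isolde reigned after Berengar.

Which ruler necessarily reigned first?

Elspeth

Elspeth has a chain of constraints placing them before every other ruler, so Elspeth must be first.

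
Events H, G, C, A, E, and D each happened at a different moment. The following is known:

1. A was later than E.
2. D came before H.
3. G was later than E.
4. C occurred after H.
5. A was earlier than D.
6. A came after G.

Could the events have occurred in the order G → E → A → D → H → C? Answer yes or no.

The constraints require E before G, but in the proposed sequence G appears ahead of E. That one violation is enough.

no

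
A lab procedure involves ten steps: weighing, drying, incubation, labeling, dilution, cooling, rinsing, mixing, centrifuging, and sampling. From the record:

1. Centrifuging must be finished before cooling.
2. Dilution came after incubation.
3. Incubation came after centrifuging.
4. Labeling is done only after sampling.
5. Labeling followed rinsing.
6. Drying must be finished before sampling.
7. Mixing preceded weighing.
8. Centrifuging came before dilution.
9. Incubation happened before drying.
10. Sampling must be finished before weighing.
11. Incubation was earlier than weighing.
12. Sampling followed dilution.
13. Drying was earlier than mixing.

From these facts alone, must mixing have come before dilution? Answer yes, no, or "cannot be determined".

No chain of stated constraints runs from mixing to dilution, and none runs from dilution to mixing either.
So the relative order of mixing and dilution is not fixed by the given facts.

cannot be determined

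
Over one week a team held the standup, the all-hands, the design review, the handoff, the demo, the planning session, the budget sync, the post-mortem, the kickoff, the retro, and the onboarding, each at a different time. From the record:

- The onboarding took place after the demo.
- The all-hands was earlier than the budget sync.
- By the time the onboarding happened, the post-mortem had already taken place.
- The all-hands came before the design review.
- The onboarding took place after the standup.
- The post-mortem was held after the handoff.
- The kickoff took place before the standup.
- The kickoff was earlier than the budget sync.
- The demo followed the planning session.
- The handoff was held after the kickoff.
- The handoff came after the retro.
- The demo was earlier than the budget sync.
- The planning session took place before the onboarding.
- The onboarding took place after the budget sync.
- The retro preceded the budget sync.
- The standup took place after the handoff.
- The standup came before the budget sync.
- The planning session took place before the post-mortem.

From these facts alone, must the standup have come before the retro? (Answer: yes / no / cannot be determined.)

Tracing the constraints gives the retro → the handoff → the standup, so the retro must come before the standup.
That means the standup cannot be before the retro.

no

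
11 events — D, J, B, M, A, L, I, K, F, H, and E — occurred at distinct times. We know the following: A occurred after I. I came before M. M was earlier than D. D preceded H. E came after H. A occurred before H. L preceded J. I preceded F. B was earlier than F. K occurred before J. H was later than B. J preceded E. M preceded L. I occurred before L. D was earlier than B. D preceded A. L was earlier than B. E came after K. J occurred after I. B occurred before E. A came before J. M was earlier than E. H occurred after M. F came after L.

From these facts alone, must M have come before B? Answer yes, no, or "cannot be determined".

Chain the constraints: M → L → B. Each link is directly stated, so M comes before B.

yes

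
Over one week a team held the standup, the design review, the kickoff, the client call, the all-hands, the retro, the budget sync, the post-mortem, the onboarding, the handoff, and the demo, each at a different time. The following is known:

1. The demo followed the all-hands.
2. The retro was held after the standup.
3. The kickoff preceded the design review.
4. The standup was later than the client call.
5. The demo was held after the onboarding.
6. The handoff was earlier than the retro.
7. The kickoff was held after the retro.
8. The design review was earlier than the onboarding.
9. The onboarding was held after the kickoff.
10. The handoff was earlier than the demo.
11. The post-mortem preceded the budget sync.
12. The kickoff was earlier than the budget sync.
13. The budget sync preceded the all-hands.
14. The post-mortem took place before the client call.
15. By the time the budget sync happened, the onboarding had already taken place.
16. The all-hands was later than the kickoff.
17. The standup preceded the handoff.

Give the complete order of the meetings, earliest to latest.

The constraints fix every adjacent pair, so only one ordering works:
the post-mortem → the client call → the standup → the handoff → the retro → the kickoff → the design review → the onboarding → the budget sync → the all-hands → the demo.

the post-mortem, the client call, the standup, the handoff, the retro, the kickoff, the design review, the onboarding, the budget sync, the all-hands, the demo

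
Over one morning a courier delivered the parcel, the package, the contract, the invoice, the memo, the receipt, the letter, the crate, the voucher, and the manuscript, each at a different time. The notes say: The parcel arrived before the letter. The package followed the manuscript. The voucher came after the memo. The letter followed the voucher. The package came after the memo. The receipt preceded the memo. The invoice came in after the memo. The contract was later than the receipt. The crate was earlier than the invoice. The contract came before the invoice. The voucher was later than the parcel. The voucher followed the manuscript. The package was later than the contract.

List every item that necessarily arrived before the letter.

Directly stated before the letter: the parcel and the voucher.
The manuscript reaches the letter via the manuscript → the voucher → the letter.
The memo reaches the letter via the memo → the voucher → the letter.
The receipt reaches the letter via the receipt → the memo → the voucher → the letter.
No chain forces the package (or any of the others) ahead of the letter.

the manuscript, the memo, the parcel, the receipt, the voucher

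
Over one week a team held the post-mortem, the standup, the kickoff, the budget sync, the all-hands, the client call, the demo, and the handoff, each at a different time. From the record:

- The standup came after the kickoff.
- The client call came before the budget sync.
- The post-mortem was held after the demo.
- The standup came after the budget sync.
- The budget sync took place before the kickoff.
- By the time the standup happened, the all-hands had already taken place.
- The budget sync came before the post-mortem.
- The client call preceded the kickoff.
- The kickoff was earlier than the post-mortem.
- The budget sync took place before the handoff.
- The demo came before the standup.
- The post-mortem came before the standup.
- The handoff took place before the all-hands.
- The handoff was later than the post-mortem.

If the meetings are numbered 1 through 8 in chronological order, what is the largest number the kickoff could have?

4

The kickoff must come before the all-hands, the handoff, the post-mortem, and the standup — 4 meetings forced after it.
Everything else can be placed before the kickoff in some valid order, so the kickoff can sit as late as position 8 − 4 = 4.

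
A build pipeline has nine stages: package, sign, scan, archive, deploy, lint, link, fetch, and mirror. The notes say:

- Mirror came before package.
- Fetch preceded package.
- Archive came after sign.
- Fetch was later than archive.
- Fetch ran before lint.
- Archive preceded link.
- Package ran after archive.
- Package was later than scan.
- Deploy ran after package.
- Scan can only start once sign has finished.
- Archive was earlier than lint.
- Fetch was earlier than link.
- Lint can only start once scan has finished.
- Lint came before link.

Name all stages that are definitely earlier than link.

Directly stated before link: archive, fetch, and lint.
Scan reaches link via scan → lint → link.
Sign reaches link via sign → archive → link.
No chain forces package (or any of the others) ahead of link.

archive, fetch, lint, scan, sign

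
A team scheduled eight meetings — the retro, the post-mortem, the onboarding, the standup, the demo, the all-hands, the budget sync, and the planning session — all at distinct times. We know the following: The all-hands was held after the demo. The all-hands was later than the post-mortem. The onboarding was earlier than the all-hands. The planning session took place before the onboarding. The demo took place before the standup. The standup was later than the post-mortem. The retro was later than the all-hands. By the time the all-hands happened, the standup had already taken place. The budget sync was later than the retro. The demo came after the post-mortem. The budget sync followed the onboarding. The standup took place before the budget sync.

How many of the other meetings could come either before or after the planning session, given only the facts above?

Forced after the planning session: the all-hands, the budget sync, the onboarding, and the retro.
That leaves the demo, the post-mortem, and the standup with no forced order relative to the planning session — 3.

3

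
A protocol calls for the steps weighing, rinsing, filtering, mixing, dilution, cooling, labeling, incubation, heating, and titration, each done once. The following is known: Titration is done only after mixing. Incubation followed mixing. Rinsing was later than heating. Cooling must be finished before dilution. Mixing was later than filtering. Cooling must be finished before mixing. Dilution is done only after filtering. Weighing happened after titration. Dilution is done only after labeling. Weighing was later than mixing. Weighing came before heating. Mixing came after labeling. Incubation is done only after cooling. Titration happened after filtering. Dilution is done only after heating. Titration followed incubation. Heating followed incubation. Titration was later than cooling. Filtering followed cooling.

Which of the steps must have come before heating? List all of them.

Directly stated before heating: incubation and weighing.
Cooling reaches heating via cooling → incubation → heating.
Filtering reaches heating via filtering → titration → weighing → heating.
Labeling reaches heating via labeling → mixing → weighing → heating.
Likewise mixing and titration each reach heating by chaining the stated constraints.
No chain forces dilution (or any of the others) ahead of heating.

cooling, filtering, incubation, labeling, mixing, titration, weighing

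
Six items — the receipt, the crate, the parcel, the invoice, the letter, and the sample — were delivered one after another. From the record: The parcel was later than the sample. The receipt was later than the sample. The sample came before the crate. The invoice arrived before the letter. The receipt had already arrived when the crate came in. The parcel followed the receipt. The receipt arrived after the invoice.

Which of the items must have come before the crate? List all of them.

the invoice, the receipt, the sample

Directly stated before the crate: the receipt and the sample.
The invoice reaches the crate via the invoice → the receipt → the crate.
No chain forces the parcel (or any of the others) ahead of the crate.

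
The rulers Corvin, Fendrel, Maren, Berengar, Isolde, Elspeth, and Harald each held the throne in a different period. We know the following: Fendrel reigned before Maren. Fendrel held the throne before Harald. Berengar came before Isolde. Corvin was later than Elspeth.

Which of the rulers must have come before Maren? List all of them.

Directly stated before Maren: Fendrel.

Fendrel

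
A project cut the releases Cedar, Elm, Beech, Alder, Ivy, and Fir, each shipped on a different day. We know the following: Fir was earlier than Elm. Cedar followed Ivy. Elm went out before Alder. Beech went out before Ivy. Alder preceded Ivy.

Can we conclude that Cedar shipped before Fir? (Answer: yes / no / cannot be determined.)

Tracing the constraints gives Fir → Elm → Alder → Ivy → Cedar, so Fir must come before Cedar.
That means Cedar cannot be before Fir.

no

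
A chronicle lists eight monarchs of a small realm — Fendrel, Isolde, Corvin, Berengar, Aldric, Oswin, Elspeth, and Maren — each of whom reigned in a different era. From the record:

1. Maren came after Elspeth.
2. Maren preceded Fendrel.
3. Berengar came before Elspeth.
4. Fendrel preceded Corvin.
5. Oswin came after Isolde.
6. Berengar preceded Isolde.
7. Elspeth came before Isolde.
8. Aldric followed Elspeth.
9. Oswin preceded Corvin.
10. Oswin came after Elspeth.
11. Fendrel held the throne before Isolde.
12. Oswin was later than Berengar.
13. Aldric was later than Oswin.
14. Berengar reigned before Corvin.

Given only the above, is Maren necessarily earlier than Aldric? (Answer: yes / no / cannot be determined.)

yes

Chain the constraints: Maren → Fendrel → Isolde → Oswin → Aldric. Each link is directly stated, so Maren comes before Aldric.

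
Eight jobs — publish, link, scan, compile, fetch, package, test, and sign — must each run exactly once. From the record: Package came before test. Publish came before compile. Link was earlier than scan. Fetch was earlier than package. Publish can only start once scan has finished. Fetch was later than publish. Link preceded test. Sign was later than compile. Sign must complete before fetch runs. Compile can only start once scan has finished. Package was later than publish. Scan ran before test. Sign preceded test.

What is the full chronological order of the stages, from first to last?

link, scan, publish, compile, sign, fetch, package, test

The constraints fix every adjacent pair, so only one ordering works:
link → scan → publish → compile → sign → fetch → package → test.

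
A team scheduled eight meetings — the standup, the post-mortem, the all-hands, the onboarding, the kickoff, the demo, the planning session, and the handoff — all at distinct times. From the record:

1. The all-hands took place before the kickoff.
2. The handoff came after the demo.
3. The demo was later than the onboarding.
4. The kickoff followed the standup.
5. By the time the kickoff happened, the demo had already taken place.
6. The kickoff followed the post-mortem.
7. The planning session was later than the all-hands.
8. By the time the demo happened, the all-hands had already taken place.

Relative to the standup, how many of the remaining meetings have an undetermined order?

6

Forced after the standup: the kickoff.
That leaves the all-hands, the demo, the handoff, the onboarding, the planning session, and the post-mortem with no forced order relative to the standup — 6.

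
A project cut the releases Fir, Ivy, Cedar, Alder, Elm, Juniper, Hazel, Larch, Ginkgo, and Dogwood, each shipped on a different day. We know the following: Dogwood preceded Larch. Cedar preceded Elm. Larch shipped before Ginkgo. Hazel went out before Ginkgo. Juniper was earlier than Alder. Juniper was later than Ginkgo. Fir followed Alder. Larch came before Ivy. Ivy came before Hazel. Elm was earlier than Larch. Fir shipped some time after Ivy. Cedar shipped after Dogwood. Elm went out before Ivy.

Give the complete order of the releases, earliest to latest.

The constraints fix every adjacent pair, so only one ordering works:
Dogwood → Cedar → Elm → Larch → Ivy → Hazel → Ginkgo → Juniper → Alder → Fir.

Dogwood, Cedar, Elm, Larch, Ivy, Hazel, Ginkgo, Juniper, Alder, Fir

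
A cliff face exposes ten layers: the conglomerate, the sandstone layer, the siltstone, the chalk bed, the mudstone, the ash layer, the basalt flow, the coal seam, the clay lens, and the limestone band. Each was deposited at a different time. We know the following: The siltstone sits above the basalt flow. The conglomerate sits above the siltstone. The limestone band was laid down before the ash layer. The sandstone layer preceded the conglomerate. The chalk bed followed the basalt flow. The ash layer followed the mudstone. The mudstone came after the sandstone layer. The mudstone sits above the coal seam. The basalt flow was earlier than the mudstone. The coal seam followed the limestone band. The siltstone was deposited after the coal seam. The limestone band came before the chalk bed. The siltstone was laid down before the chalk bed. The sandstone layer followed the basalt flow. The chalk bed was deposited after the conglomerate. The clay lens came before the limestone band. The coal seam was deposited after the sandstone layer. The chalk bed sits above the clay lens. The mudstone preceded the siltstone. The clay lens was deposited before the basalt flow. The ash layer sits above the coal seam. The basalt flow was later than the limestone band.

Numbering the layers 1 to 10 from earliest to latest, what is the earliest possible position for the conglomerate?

8

The basalt flow, the clay lens, the coal seam, the limestone band, the mudstone, the sandstone layer, and the siltstone must all come before the conglomerate — 7 forced predecessors.
Nothing else is forced ahead of the conglomerate, so its earliest slot is position 7 + 1 = 8.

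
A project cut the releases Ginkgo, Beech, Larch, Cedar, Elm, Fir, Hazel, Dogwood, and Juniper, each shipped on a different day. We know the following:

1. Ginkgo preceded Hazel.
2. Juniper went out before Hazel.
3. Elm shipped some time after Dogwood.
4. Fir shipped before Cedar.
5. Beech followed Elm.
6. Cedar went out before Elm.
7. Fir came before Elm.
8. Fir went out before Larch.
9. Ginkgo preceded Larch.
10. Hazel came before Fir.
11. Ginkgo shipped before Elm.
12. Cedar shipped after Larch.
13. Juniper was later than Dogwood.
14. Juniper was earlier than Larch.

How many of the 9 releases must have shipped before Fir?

Directly stated before Fir: Hazel.
Dogwood reaches Fir via Dogwood → Juniper → Hazel → Fir.
Ginkgo reaches Fir via Ginkgo → Hazel → Fir.
Juniper reaches Fir via Juniper → Hazel → Fir.
That's Dogwood, Ginkgo, Hazel, and Juniper — 4 in all.

4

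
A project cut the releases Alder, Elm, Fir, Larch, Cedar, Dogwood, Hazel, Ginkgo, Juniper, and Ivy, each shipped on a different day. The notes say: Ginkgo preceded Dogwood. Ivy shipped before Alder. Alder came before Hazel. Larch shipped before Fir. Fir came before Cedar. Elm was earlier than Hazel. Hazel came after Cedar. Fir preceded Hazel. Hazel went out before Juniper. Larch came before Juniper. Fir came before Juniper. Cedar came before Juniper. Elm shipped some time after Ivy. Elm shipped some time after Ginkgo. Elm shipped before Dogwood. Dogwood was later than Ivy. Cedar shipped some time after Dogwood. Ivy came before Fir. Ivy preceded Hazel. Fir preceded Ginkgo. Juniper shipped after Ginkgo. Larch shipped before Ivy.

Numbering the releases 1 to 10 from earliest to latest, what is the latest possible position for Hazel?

9

Hazel must come before Juniper — 1 release forced after it.
Everything else can be placed before Hazel in some valid order, so Hazel can sit as late as position 10 − 1 = 9.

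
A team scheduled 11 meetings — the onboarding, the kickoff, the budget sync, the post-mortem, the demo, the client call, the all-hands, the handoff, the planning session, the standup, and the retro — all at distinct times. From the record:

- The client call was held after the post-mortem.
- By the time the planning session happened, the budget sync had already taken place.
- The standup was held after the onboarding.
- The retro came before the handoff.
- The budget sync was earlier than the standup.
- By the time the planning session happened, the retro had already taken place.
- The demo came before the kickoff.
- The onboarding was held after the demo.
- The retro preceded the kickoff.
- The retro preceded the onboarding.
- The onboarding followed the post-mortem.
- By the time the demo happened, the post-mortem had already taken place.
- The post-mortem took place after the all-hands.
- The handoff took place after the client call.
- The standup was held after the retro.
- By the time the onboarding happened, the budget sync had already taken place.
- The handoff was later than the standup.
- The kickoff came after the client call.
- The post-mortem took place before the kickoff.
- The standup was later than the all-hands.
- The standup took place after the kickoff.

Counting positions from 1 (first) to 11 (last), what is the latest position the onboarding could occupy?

9

The onboarding must come before the handoff and the standup — 2 meetings forced after it.
Everything else can be placed before the onboarding in some valid order, so the onboarding can sit as late as position 11 − 2 = 9.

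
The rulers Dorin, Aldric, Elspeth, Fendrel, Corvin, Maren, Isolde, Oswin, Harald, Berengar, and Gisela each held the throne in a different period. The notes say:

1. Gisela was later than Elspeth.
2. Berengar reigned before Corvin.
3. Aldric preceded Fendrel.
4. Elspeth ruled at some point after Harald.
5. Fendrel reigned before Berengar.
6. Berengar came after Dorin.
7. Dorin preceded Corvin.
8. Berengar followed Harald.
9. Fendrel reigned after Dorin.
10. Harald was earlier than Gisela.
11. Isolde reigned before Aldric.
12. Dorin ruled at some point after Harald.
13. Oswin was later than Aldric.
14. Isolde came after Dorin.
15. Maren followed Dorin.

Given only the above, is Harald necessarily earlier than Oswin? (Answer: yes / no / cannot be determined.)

Chain the constraints: Harald → Dorin → Isolde → Aldric → Oswin. Each link is directly stated, so Harald comes before Oswin.

yes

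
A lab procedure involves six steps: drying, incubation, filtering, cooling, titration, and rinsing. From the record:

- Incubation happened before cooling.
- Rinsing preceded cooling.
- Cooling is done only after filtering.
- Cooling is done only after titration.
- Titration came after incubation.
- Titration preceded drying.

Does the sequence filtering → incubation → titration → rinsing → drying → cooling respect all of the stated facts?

yes

Check each stated constraint against the proposed order — e.g. incubation is ahead of cooling; filtering is ahead of cooling. Every pair is in the required order; nothing is violated.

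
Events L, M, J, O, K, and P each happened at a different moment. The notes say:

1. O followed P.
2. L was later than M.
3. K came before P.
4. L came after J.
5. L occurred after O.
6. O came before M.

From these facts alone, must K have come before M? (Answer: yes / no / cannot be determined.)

yes

Chain the constraints: K → P → O → M. Each link is directly stated, so K comes before M.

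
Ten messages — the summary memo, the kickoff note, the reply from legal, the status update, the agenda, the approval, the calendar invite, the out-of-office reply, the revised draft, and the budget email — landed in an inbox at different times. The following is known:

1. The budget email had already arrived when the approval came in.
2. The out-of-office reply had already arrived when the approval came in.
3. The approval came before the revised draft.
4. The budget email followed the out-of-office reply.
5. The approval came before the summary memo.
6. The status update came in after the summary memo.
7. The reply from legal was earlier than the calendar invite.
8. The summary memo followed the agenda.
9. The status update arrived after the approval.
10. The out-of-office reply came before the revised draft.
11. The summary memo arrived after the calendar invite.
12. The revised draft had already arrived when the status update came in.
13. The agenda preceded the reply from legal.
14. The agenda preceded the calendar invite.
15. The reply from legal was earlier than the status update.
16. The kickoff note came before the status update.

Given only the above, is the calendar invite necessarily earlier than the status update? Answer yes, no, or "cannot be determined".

Chain the constraints: the calendar invite → the summary memo → the status update. Each link is directly stated, so the calendar invite comes before the status update.

yes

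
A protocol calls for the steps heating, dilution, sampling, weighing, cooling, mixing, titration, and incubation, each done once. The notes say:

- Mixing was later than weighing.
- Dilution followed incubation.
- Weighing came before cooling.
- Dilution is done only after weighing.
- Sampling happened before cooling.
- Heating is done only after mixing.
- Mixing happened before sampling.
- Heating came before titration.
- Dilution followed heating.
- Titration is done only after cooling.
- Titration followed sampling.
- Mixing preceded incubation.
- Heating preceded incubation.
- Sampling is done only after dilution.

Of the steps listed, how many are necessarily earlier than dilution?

Directly stated before dilution: heating, incubation, and weighing.
Mixing reaches dilution via mixing → incubation → dilution.
No chain forces sampling (or any of the others) ahead of dilution.
That's heating, incubation, mixing, and weighing — 4 in all.

4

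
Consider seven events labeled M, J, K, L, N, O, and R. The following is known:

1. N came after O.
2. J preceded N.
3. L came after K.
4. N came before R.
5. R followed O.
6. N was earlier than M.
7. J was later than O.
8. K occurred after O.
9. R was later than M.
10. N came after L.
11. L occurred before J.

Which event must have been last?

R

Every other event has a chain of constraints placing it before R, so R is last.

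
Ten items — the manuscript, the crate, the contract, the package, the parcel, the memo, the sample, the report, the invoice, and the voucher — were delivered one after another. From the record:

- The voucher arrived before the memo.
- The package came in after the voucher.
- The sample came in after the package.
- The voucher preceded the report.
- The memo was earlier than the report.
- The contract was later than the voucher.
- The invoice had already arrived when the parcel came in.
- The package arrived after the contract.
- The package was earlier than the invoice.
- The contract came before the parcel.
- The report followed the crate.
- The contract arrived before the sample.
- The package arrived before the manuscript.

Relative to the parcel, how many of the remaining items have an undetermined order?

5

Forced before the parcel: the contract, the invoice, the package, and the voucher.
That leaves the crate, the manuscript, the memo, the report, and the sample with no forced order relative to the parcel — 5.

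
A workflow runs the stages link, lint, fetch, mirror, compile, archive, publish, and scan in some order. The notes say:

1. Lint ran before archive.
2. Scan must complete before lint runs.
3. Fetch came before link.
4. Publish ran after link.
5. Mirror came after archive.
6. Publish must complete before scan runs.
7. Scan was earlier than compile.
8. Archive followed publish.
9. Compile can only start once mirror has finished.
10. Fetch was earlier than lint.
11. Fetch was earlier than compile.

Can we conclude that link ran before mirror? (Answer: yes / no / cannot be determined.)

yes

Chain the constraints: link → publish → archive → mirror. Each link is directly stated, so link comes before mirror.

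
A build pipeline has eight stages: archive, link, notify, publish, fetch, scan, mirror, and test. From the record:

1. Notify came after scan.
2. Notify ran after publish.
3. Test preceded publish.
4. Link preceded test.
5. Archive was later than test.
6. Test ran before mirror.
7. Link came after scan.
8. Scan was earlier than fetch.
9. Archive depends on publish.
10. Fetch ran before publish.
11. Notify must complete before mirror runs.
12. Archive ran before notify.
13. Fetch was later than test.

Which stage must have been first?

scan

Scan has a chain of constraints placing it before every other stage, so scan must be first.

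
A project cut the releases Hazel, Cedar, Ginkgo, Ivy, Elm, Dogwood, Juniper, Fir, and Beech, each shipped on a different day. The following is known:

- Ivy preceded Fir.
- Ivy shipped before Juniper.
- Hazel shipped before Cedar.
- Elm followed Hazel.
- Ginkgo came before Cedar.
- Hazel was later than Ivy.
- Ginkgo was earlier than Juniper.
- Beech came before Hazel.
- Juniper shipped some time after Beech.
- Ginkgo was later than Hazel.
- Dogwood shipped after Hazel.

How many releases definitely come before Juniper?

Directly stated before Juniper: Beech, Ginkgo, and Ivy.
Hazel reaches Juniper via Hazel → Ginkgo → Juniper.
No chain forces Cedar (or any of the others) ahead of Juniper.
That's Beech, Ginkgo, Hazel, and Ivy — 4 in all.

4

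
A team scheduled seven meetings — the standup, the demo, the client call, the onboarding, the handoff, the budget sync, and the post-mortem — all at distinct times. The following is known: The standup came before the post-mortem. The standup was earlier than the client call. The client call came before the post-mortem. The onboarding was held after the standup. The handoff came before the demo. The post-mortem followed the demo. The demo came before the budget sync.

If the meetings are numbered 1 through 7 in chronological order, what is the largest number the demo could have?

5

The demo must come before the budget sync and the post-mortem — 2 meetings forced after it.
Everything else can be placed before the demo in some valid order, so the demo can sit as late as position 7 − 2 = 5.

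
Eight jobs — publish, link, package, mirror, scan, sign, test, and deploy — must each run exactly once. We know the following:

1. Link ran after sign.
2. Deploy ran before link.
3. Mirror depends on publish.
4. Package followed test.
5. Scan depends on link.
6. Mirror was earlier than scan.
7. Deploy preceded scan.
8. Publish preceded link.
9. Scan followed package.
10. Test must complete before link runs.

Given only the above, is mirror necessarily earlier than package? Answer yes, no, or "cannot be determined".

No chain of stated constraints runs from mirror to package, and none runs from package to mirror either.
So the relative order of mirror and package is not fixed by the given facts.

cannot be determined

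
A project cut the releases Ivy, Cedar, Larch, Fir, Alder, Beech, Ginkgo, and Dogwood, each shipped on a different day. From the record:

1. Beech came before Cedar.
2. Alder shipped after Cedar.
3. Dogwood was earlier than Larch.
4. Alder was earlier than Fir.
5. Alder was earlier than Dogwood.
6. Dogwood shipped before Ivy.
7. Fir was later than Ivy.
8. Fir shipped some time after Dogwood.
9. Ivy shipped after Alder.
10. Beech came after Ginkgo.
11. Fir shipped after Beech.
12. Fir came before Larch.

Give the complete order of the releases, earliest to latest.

The constraints fix every adjacent pair, so only one ordering works:
Ginkgo → Beech → Cedar → Alder → Dogwood → Ivy → Fir → Larch.

Ginkgo, Beech, Cedar, Alder, Dogwood, Ivy, Fir, Larch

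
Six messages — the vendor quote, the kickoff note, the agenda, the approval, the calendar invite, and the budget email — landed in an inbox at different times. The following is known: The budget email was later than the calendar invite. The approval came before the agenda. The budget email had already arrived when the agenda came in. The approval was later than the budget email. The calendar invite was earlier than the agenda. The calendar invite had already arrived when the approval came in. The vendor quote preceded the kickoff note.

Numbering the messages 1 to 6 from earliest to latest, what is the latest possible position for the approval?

5

The approval must come before the agenda — 1 message forced after it.
Everything else can be placed before the approval in some valid order, so the approval can sit as late as position 6 − 1 = 5.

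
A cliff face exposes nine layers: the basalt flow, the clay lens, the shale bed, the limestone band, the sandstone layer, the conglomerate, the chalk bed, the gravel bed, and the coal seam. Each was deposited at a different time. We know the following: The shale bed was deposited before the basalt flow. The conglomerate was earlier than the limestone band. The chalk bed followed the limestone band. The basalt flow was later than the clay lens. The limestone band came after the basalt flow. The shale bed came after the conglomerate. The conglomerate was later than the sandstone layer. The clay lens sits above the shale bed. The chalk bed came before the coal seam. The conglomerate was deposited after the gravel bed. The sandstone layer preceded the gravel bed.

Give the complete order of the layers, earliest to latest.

The constraints fix every adjacent pair, so only one ordering works:
the sandstone layer → the gravel bed → the conglomerate → the shale bed → the clay lens → the basalt flow → the limestone band → the chalk bed → the coal seam.

the sandstone layer, the gravel bed, the conglomerate, the shale bed, the clay lens, the basalt flow, the limestone band, the chalk bed, the coal seam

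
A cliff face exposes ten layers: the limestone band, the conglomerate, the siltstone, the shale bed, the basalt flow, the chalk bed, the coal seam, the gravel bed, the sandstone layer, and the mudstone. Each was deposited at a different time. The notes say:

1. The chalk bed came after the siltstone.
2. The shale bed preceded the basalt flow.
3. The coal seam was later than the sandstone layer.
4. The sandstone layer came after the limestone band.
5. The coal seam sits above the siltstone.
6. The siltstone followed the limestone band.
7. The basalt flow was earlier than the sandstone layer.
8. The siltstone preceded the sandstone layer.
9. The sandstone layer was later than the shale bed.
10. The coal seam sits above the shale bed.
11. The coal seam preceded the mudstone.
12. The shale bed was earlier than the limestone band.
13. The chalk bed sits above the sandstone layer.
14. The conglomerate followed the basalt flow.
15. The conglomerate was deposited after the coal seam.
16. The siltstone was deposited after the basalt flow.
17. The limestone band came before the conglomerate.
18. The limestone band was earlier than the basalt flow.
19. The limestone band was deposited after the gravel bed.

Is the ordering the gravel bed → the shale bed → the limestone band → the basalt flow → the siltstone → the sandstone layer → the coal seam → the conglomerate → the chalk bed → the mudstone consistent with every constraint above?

Check each stated constraint against the proposed order — e.g. the limestone band is ahead of the conglomerate; the shale bed is ahead of the coal seam. Every pair is in the required order; nothing is violated.

yes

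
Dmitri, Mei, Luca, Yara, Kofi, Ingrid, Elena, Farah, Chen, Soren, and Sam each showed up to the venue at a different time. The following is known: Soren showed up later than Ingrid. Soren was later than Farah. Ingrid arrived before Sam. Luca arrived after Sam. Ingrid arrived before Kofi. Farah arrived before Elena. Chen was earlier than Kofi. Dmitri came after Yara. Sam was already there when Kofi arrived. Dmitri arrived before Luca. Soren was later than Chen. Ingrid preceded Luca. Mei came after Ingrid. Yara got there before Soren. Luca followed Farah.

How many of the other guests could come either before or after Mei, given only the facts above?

9

Forced before Mei: Ingrid.
That leaves Chen, Dmitri, Elena, Farah, Kofi, Luca, Sam, Soren, and Yara with no forced order relative to Mei — 9.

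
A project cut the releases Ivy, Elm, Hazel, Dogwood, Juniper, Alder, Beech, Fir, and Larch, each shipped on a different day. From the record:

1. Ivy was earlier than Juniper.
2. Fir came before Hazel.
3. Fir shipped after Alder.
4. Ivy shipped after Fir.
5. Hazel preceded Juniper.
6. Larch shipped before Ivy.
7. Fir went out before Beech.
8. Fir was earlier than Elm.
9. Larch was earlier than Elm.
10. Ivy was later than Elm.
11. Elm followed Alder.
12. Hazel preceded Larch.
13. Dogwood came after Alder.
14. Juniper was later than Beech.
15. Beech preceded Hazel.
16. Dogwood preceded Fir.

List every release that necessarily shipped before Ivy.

Alder, Beech, Dogwood, Elm, Fir, Hazel, Larch

Directly stated before Ivy: Elm, Fir, and Larch.
Alder reaches Ivy via Alder → Fir → Ivy.
Beech reaches Ivy via Beech → Hazel → Larch → Ivy.
Dogwood reaches Ivy via Dogwood → Fir → Ivy.
Likewise Hazel reaches Ivy by chaining the stated constraints.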